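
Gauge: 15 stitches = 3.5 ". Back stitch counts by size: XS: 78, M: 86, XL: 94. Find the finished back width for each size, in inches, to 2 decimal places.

XS 18.20 inches; M 20.07 inches; XL 21.93 inches.

15/3.5 = 4.286 sts per in.
XS: 78 / 4.286 = 18.200 → 18.20 in.
M: 86 / 4.286 = 20.067 → 20.07 in.
XL: 94 / 4.286 = 21.933 → 21.93 in.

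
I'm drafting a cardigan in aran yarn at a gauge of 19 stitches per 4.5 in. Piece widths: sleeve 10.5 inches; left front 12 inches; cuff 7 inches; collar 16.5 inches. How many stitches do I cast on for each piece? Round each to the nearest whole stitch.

sleeve 44; left front 51; cuff 30; collar 70.

Rate = 19/4.5 = 4.222 sts per in.
sleeve: 10.5 × 4.222 = 44.33 → 44.
left front: 12 × 4.222 = 50.67 → 51.
cuff: 7 × 4.222 = 29.56 → 30.
collar: 16.5 × 4.222 = 69.67 → 70.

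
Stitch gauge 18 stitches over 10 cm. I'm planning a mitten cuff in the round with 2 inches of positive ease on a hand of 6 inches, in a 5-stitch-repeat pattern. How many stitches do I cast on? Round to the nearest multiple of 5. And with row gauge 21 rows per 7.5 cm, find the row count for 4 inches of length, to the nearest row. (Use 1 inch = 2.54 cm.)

Finished = 6 + 2 = 8 inches.
8 inches × 2.54 = 20.32 cm.
18/10 = 1.8 sts per cm; 20.32 × 1.8 = 36.58 sts.
Nearest multiple of 5 → 35.
4 inches = 10.16 cm; × 2.8 = 28.45 → 28 rows.

Cast on 35 stitches; work 28 rows.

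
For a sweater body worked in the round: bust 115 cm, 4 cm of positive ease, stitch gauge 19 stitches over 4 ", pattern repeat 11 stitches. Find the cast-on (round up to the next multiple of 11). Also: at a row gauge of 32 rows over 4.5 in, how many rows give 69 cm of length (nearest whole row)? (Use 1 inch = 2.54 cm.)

Cast on 231 stitches; work 193 rows.

Finished = 115 + 4 = 119 cm.
119 cm × 1/2.54 = 46.85 inches.
19/4 = 4.75 sts per in; 46.85 × 4.75 = 222.54 sts.
Next multiple of 11 → 231.
69 cm = 27.17 inches; × 7.111 = 193.18 → 193 rows.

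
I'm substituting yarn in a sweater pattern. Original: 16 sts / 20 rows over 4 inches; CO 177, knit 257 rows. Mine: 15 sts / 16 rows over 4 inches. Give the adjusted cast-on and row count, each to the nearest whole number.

Stitches: 177 × 15/16 = 165.94 → 166.
Rows: 257 × 16/20 = 205.60 → 206.

Cast on 166 stitches; work 206 rows.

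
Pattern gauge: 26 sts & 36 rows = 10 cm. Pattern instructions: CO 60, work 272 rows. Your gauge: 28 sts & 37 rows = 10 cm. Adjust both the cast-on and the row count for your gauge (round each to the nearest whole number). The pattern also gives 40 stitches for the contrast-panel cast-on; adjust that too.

Cast on 65 stitches; work 280 rows; contrast-panel cast-on 43 stitches.

Stitches: 60 × 28/26 = 64.62 → 65.
Rows: 272 × 37/36 = 279.56 → 280.
contrast-panel cast-on: 40 × 28/26 = 43.08 → 43.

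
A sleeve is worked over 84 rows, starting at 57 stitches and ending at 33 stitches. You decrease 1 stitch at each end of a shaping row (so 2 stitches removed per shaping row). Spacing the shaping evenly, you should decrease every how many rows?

Stitches to remove: |33 − 57| = 24.
Shaping rows needed: 24 / 2 = 12.
84 rows / 12 = every 7 rows.

Decrease every 7th row.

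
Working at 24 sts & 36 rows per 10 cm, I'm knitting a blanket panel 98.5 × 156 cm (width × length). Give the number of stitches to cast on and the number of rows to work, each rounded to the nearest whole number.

Cast on 236 stitches and work 562 rows.

Stitch gauge = 24/10 = 2.4 sts/cm; 98.5 × 2.4 = 236.40 → 236 sts.
Row gauge = 36/10 = 3.6 rows/cm; 156 × 3.6 = 561.60 → 562 rows.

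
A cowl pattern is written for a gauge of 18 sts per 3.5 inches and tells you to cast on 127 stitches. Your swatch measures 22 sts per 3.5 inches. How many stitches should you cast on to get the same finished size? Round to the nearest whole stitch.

155 stitches.

Scale factor = 22 / 18 = 1.222.
127 × 22 / 18 = 155.22 sts.
→ 155 sts.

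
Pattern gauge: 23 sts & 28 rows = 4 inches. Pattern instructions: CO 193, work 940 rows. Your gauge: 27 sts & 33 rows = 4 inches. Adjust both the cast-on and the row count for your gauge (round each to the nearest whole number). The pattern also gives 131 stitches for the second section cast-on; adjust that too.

Cast on 227 stitches; work 1108 rows; second section cast-on 154 stitches.

Stitches: 193 × 27/23 = 226.57 → 227.
Rows: 940 × 33/28 = 1107.86 → 1108.
second section cast-on: 131 × 27/23 = 153.78 → 154.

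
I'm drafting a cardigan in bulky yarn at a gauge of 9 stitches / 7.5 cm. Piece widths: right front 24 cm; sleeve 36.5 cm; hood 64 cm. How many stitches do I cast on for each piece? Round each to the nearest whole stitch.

Rate = 9/7.5 = 1.2 sts per cm.
right front: 24 × 1.2 = 28.80 → 29.
sleeve: 36.5 × 1.2 = 43.80 → 44.
hood: 64 × 1.2 = 76.80 → 77.

right front 29; sleeve 44; hood 77.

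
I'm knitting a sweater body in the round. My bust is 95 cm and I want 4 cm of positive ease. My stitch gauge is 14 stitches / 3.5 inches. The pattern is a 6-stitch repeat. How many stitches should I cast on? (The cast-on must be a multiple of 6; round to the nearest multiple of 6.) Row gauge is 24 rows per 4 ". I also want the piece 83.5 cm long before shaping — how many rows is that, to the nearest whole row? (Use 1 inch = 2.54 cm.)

Finished = 95 + 4 = 99 cm.
99 cm × 1/2.54 = 38.98 inches.
14/3.5 = 4 sts per in; 38.98 × 4 = 155.91 sts.
Nearest multiple of 6 → 156.
83.5 cm = 32.87 inches; × 6 = 197.24 → 197 rows.

Cast on 156 stitches; work 197 rows.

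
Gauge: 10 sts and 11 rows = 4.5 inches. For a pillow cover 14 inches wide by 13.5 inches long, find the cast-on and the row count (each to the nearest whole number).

Stitch gauge = 10/4.5 = 2.222 sts/in; 14 × 2.222 = 31.11 → 31 sts.
Row gauge = 11/4.5 = 2.444 rows/in; 13.5 × 2.444 = 33.00 → 33 rows.

Cast on 31 stitches and work 33 rows.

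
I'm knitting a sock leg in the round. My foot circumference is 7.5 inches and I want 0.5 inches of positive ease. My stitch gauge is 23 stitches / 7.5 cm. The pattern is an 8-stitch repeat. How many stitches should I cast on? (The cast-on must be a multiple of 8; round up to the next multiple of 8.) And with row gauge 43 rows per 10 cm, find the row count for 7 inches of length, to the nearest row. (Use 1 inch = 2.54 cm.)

Finished = 7.5 + 0.5 = 8 inches.
8 inches × 2.54 = 20.32 cm.
23/7.5 = 3.067 sts per cm; 20.32 × 3.067 = 62.31 sts.
Next multiple of 8 → 64.
7 inches = 17.78 cm; × 4.3 = 76.45 → 76 rows.

Cast on 64 stitches; work 76 rows.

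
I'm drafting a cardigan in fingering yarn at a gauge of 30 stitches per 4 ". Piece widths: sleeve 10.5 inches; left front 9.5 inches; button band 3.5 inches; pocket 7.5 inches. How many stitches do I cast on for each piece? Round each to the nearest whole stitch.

sleeve 79; left front 71; button band 26; pocket 56.

Rate = 30/4 = 7.5 sts per in.
sleeve: 10.5 × 7.5 = 78.75 → 79.
left front: 9.5 × 7.5 = 71.25 → 71.
button band: 3.5 × 7.5 = 26.25 → 26.
pocket: 7.5 × 7.5 = 56.25 → 56.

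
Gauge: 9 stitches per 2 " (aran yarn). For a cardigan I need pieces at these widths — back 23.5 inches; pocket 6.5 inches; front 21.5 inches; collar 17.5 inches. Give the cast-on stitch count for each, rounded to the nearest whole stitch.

back 106; pocket 29; front 97; collar 79.

Rate = 9/2 = 4.5 sts per in.
back: 23.5 × 4.5 = 105.75 → 106.
pocket: 6.5 × 4.5 = 29.25 → 29.
front: 21.5 × 4.5 = 96.75 → 97.
collar: 17.5 × 4.5 = 78.75 → 79.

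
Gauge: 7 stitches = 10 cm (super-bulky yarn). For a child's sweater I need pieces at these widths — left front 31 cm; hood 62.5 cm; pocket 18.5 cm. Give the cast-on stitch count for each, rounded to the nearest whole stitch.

Rate = 7/10 = 0.7 sts per cm.
left front: 31 × 0.7 = 21.70 → 22.
hood: 62.5 × 0.7 = 43.75 → 44.
pocket: 18.5 × 0.7 = 12.95 → 13.

left front 22; hood 44; pocket 13.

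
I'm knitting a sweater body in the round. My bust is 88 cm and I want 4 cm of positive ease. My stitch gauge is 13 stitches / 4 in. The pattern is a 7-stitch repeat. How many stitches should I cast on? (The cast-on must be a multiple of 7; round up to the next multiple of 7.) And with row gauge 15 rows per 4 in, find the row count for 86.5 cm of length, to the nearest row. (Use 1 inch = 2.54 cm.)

Cast on 119 stitches; work 128 rows.

Finished = 88 + 4 = 92 cm.
92 cm × 1/2.54 = 36.22 inches.
13/4 = 3.25 sts per in; 36.22 × 3.25 = 117.72 sts.
Next multiple of 7 → 119.
86.5 cm = 34.06 inches; × 3.75 = 127.71 → 128 rows.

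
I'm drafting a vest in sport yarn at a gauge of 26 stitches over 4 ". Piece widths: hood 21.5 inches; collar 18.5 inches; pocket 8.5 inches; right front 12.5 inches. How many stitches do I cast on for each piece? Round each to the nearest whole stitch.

hood 140; collar 120; pocket 55; right front 81.

Rate = 26/4 = 6.5 sts per in.
hood: 21.5 × 6.5 = 139.75 → 140.
collar: 18.5 × 6.5 = 120.25 → 120.
pocket: 8.5 × 6.5 = 55.25 → 55.
right front: 12.5 × 6.5 = 81.25 → 81.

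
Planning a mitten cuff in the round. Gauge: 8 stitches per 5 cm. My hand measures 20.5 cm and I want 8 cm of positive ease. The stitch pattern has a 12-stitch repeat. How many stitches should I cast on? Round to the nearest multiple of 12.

Finished = 20.5 + 8 = 28.5 cm.
8 / 5 = 1.6 sts/cm.
28.5 × 1.6 = 45.60 sts.
Nearest multiple of 12: 48.

Cast on 48 stitches.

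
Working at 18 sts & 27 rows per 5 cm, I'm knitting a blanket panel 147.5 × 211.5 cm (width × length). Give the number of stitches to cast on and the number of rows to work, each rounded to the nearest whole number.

Cast on 531 stitches and work 1142 rows.

Stitch gauge = 18/5 = 3.6 sts/cm; 147.5 × 3.6 = 531.00 → 531 sts.
Row gauge = 27/5 = 5.4 rows/cm; 211.5 × 5.4 = 1142.10 → 1142 rows.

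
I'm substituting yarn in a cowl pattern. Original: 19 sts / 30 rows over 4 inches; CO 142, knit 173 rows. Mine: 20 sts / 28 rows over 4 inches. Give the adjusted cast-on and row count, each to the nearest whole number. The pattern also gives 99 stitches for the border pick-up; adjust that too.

Stitches: 142 × 20/19 = 149.47 → 149.
Rows: 173 × 28/30 = 161.47 → 161.
border pick-up: 99 × 20/19 = 104.21 → 104.

Cast on 149 stitches; work 161 rows; border pick-up 104 stitches.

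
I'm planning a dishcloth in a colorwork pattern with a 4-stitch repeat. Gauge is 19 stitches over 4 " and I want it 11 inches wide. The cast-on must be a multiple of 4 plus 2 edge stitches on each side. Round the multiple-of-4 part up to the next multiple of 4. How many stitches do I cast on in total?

19 / 4 = 4.75 sts per inch.
11 × 4.75 = 52.25 sts.
Less 4 edge sts → 48.25 for the repeat.
Next multiple of 4: 52.
Add back 4 edge sts → 56.

CO 56 sts.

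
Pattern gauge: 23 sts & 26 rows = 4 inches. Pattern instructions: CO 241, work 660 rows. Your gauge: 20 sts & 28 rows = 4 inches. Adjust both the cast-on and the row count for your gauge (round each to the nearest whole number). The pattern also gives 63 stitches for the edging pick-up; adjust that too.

Stitches: 241 × 20/23 = 209.57 → 210.
Rows: 660 × 28/26 = 710.77 → 711.
edging pick-up: 63 × 20/23 = 54.78 → 55.

Cast on 210 stitches; work 711 rows; edging pick-up 55 stitches.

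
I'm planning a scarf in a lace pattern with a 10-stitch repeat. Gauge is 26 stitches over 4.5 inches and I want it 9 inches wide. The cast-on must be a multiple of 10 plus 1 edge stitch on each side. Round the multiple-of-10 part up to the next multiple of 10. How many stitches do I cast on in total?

26 / 4.5 = 5.778 sts per inch.
9 × 5.778 = 52.00 sts.
Less 2 edge sts → 50.00 for the repeat.
Next multiple of 10: 50.
Add back 2 edge sts → 52.

Cast on 52 stitches.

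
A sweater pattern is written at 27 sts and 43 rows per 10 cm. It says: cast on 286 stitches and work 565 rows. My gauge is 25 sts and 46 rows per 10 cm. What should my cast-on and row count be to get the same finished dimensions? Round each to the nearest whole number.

Cast on 265 stitches; work 604 rows.

Stitches: 286 × 25/27 = 264.81 → 265.
Rows: 565 × 46/43 = 604.42 → 604.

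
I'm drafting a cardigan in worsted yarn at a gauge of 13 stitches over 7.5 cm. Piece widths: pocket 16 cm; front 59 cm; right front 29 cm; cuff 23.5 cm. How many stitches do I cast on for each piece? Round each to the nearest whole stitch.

Rate = 13/7.5 = 1.733 sts per cm.
pocket: 16 × 1.733 = 27.73 → 28.
front: 59 × 1.733 = 102.27 → 102.
right front: 29 × 1.733 = 50.27 → 50.
cuff: 23.5 × 1.733 = 40.73 → 41.

pocket 28; front 102; right front 50; cuff 41.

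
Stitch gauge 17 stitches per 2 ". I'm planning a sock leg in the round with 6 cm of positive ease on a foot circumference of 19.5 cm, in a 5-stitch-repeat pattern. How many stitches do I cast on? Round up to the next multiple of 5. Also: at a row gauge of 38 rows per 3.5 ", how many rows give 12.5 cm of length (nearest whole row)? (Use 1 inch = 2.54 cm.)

Cast on 90 stitches; work 53 rows.

Finished = 19.5 + 6 = 25.5 cm.
25.5 cm × 1/2.54 = 10.04 inches.
17/2 = 8.5 sts per in; 10.04 × 8.5 = 85.33 sts.
Next multiple of 5 → 90.
12.5 cm = 4.92 inches; × 10.857 = 53.43 → 53 rows.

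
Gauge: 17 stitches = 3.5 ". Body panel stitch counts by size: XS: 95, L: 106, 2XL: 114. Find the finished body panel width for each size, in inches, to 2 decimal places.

17/3.5 = 4.857 sts per in.
XS: 95 / 4.857 = 19.559 → 19.56 in.
L: 106 / 4.857 = 21.824 → 21.82 in.
2XL: 114 / 4.857 = 23.471 → 23.47 in.

XS 19.56 inches; L 21.82 inches; 2XL 23.47 inches.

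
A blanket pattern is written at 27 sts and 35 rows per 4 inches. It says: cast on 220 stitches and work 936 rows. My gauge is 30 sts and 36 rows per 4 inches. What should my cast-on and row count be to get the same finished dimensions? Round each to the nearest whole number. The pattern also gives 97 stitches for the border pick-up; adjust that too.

Stitches: 220 × 30/27 = 244.44 → 244.
Rows: 936 × 36/35 = 962.74 → 963.
border pick-up: 97 × 30/27 = 107.78 → 108.

Cast on 244 stitches; work 963 rows; border pick-up 108 stitches.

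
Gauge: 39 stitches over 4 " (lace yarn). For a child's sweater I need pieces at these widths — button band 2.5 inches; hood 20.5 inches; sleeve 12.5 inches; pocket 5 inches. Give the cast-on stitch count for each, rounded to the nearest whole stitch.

button band 24; hood 200; sleeve 122; pocket 49.

Rate = 39/4 = 9.75 sts per in.
button band: 2.5 × 9.75 = 24.38 → 24.
hood: 20.5 × 9.75 = 199.88 → 200.
sleeve: 12.5 × 9.75 = 121.88 → 122.
pocket: 5 × 9.75 = 48.75 → 49.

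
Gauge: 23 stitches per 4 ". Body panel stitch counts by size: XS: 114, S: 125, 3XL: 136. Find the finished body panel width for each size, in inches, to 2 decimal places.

XS 19.83 inches; S 21.74 inches; 3XL 23.65 inches.

23/4 = 5.75 sts per in.
XS: 114 / 5.75 = 19.826 → 19.83 in.
S: 125 / 5.75 = 21.739 → 21.74 in.
3XL: 136 / 5.75 = 23.652 → 23.65 in.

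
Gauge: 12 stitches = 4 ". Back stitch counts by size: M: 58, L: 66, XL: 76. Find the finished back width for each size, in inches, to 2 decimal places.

12/4 = 3 sts per in.
M: 58 / 3 = 19.333 → 19.33 in.
L: 66 / 3 = 22.000 → 22.00 in.
XL: 76 / 3 = 25.333 → 25.33 in.

M 19.33 inches; L 22.00 inches; XL 25.33 inches.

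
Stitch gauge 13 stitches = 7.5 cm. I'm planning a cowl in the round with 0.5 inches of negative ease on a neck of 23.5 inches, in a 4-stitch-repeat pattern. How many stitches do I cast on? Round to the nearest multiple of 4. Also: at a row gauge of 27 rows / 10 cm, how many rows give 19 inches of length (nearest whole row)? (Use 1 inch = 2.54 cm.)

Finished = 23.5 − 0.5 = 23 inches.
23 inches × 2.54 = 58.42 cm.
13/7.5 = 1.733 sts per cm; 58.42 × 1.733 = 101.26 sts.
Nearest multiple of 4 → 100.
19 inches = 48.26 cm; × 2.7 = 130.30 → 130 rows.

Cast on 100 stitches; work 130 rows.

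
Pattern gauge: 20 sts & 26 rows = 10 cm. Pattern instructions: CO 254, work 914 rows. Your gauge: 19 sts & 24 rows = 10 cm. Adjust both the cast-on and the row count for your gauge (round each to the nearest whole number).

Cast on 241 stitches; work 844 rows.

Stitches: 254 × 19/20 = 241.30 → 241.
Rows: 914 × 24/26 = 843.69 → 844.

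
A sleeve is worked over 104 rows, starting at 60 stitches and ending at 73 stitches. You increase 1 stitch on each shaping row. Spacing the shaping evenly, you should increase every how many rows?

Increase every 8th row.

Stitches to add: |73 − 60| = 13.
Shaping rows needed: 13 / 1 = 13.
104 rows / 13 = every 8 rows.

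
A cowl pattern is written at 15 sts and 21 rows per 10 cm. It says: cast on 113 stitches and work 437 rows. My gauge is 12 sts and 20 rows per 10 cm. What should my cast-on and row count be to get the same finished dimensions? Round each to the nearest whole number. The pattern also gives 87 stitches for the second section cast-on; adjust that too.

Stitches: 113 × 12/15 = 90.40 → 90.
Rows: 437 × 20/21 = 416.19 → 416.
second section cast-on: 87 × 12/15 = 69.60 → 70.

Cast on 90 stitches; work 416 rows; second section cast-on 70 stitches.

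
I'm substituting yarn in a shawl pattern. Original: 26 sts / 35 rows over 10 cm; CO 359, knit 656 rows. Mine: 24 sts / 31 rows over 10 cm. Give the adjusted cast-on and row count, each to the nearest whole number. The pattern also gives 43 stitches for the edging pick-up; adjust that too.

Stitches: 359 × 24/26 = 331.38 → 331.
Rows: 656 × 31/35 = 581.03 → 581.
edging pick-up: 43 × 24/26 = 39.69 → 40.

Cast on 331 stitches; work 581 rows; edging pick-up 40 stitches.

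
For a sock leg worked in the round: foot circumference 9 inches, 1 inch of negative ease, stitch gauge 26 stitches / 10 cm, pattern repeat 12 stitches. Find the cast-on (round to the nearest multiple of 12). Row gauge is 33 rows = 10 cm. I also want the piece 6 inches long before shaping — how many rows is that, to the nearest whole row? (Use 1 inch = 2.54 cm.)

Finished = 9 − 1 = 8 inches.
8 inches × 2.54 = 20.32 cm.
26/10 = 2.6 sts per cm; 20.32 × 2.6 = 52.83 sts.
Nearest multiple of 12 → 48.
6 inches = 15.24 cm; × 3.3 = 50.29 → 50 rows.

Cast on 48 stitches; work 50 rows.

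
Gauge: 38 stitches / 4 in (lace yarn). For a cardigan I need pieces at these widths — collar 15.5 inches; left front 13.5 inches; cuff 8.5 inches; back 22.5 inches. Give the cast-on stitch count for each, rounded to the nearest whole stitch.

collar 147; left front 128; cuff 81; back 214.

Rate = 38/4 = 9.5 sts per in.
collar: 15.5 × 9.5 = 147.25 → 147.
left front: 13.5 × 9.5 = 128.25 → 128.
cuff: 8.5 × 9.5 = 80.75 → 81.
back: 22.5 × 9.5 = 213.75 → 214.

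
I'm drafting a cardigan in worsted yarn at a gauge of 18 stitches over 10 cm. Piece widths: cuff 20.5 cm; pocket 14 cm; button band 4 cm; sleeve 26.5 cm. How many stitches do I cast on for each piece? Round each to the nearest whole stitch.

Rate = 18/10 = 1.8 sts per cm.
cuff: 20.5 × 1.8 = 36.90 → 37.
pocket: 14 × 1.8 = 25.20 → 25.
button band: 4 × 1.8 = 7.20 → 7.
sleeve: 26.5 × 1.8 = 47.70 → 48.

cuff 37; pocket 25; button band 7; sleeve 48.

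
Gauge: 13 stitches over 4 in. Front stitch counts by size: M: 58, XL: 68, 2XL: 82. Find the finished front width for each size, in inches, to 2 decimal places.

M 17.85 inches; XL 20.92 inches; 2XL 25.23 inches.

13/4 = 3.25 sts per in.
M: 58 / 3.25 = 17.846 → 17.85 in.
XL: 68 / 3.25 = 20.923 → 20.92 in.
2XL: 82 / 3.25 = 25.231 → 25.23 in.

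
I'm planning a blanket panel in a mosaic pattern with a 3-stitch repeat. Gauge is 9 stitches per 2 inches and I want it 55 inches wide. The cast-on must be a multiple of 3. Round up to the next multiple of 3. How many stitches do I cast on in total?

9 / 2 = 4.5 sts per inch.
55 × 4.5 = 247.50 sts.
Next multiple of 3: 249.

Cast on 249 stitches.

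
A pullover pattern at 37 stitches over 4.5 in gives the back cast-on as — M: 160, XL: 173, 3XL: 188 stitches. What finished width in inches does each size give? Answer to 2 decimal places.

37/4.5 = 8.222 sts per in.
M: 160 / 8.222 = 19.459 → 19.46 in.
XL: 173 / 8.222 = 21.041 → 21.04 in.
3XL: 188 / 8.222 = 22.865 → 22.86 in.

M 19.46 inches; XL 21.04 inches; 3XL 22.86 inches.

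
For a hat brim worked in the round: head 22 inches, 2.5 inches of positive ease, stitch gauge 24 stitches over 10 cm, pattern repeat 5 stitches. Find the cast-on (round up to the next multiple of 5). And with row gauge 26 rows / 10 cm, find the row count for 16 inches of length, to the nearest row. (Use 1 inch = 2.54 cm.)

Finished = 22 + 2.5 = 24.5 inches.
24.5 inches × 2.54 = 62.23 cm.
24/10 = 2.4 sts per cm; 62.23 × 2.4 = 149.35 sts.
Next multiple of 5 → 150.
16 inches = 40.64 cm; × 2.6 = 105.66 → 106 rows.

Cast on 150 stitches; work 106 rows.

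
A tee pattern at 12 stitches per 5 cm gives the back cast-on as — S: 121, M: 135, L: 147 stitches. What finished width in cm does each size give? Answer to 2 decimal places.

S 50.42 cm; M 56.25 cm; L 61.25 cm.

12/5 = 2.4 sts per cm.
S: 121 / 2.4 = 50.417 → 50.42 cm.
M: 135 / 2.4 = 56.250 → 56.25 cm.
L: 147 / 2.4 = 61.250 → 61.25 cm.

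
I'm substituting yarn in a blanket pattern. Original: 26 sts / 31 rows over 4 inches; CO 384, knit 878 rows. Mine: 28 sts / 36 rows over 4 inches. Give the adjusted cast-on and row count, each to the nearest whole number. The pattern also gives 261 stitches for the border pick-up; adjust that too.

Stitches: 384 × 28/26 = 413.54 → 414.
Rows: 878 × 36/31 = 1019.61 → 1020.
border pick-up: 261 × 28/26 = 281.08 → 281.

Cast on 414 stitches; work 1020 rows; border pick-up 281 stitches.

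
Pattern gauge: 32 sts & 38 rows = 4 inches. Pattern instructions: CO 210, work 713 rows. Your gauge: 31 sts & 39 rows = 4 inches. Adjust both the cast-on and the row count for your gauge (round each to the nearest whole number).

Cast on 203 stitches; work 732 rows.

Stitches: 210 × 31/32 = 203.44 → 203.
Rows: 713 × 39/38 = 731.76 → 732.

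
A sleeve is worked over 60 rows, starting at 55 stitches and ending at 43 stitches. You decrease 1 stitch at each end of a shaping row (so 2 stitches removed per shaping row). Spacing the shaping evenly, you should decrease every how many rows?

Stitches to remove: |43 − 55| = 12.
Shaping rows needed: 12 / 2 = 6.
60 rows / 6 = every 10 rows.

Decrease every 10th row.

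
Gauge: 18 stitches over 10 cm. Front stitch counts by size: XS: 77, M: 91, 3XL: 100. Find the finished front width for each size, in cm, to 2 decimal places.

18/10 = 1.8 sts per cm.
XS: 77 / 1.8 = 42.778 → 42.78 cm.
M: 91 / 1.8 = 50.556 → 50.56 cm.
3XL: 100 / 1.8 = 55.556 → 55.56 cm.

XS 42.78 cm; M 50.56 cm; 3XL 55.56 cm.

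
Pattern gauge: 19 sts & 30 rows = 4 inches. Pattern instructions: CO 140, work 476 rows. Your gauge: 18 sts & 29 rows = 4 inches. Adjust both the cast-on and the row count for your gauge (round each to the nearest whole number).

Cast on 133 stitches; work 460 rows.

Stitches: 140 × 18/19 = 132.63 → 133.
Rows: 476 × 29/30 = 460.13 → 460.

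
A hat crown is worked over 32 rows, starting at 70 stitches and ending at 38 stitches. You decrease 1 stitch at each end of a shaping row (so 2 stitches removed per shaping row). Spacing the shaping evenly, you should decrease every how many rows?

Decrease every 2nd row.

Stitches to remove: |38 − 70| = 32.
Shaping rows needed: 32 / 2 = 16.
32 rows / 16 = every 2 rows.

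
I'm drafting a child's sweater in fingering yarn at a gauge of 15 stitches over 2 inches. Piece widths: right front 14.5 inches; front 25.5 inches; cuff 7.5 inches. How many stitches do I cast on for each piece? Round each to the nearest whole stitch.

right front 109; front 191; cuff 56.

Rate = 15/2 = 7.5 sts per in.
right front: 14.5 × 7.5 = 108.75 → 109.
front: 25.5 × 7.5 = 191.25 → 191.
cuff: 7.5 × 7.5 = 56.25 → 56.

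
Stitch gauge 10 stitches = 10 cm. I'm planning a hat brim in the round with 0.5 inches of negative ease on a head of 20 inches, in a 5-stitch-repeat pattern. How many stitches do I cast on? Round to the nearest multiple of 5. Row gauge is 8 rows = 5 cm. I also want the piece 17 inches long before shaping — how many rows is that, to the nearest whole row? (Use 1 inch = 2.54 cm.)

Finished = 20 − 0.5 = 19.5 inches.
19.5 inches × 2.54 = 49.53 cm.
10/10 = 1 sts per cm; 49.53 × 1 = 49.53 sts.
Nearest multiple of 5 → 50.
17 inches = 43.18 cm; × 1.6 = 69.09 → 69 rows.

Cast on 50 stitches; work 69 rows.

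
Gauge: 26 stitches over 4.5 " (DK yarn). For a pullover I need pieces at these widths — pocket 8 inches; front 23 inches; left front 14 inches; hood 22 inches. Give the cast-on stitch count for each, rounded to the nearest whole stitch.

pocket 46; front 133; left front 81; hood 127.

Rate = 26/4.5 = 5.778 sts per in.
pocket: 8 × 5.778 = 46.22 → 46.
front: 23 × 5.778 = 132.89 → 133.
left front: 14 × 5.778 = 80.89 → 81.
hood: 22 × 5.778 = 127.11 → 127.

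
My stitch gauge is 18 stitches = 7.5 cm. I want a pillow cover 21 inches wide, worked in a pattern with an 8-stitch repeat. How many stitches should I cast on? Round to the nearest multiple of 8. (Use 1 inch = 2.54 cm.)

128 stitches.

21 in = 21 × 2.54 = 53.34 cm.
18 / 7.5 = 2.4 sts/cm.
53.34 × 2.4 = 128.02 sts.
→ 128.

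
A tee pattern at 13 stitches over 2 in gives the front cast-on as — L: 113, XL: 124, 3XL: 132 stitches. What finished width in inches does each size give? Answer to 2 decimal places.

13/2 = 6.5 sts per in.
L: 113 / 6.5 = 17.385 → 17.38 in.
XL: 124 / 6.5 = 19.077 → 19.08 in.
3XL: 132 / 6.5 = 20.308 → 20.31 in.

L 17.38 inches; XL 19.08 inches; 3XL 20.31 inches.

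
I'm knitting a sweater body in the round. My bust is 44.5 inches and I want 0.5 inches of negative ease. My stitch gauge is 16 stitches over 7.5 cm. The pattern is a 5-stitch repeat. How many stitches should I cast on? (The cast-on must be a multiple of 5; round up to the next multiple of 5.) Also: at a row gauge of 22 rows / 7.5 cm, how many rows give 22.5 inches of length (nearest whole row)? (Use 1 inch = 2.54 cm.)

Finished = 44.5 − 0.5 = 44 inches.
44 inches × 2.54 = 111.76 cm.
16/7.5 = 2.133 sts per cm; 111.76 × 2.133 = 238.42 sts.
Next multiple of 5 → 240.
22.5 inches = 57.15 cm; × 2.933 = 167.64 → 168 rows.

Cast on 240 stitches; work 168 rows.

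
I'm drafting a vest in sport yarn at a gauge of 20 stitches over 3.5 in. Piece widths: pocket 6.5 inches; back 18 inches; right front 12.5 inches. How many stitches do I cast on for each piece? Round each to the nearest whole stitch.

Rate = 20/3.5 = 5.714 sts per in.
pocket: 6.5 × 5.714 = 37.14 → 37.
back: 18 × 5.714 = 102.86 → 103.
right front: 12.5 × 5.714 = 71.43 → 71.

pocket 37; back 103; right front 71.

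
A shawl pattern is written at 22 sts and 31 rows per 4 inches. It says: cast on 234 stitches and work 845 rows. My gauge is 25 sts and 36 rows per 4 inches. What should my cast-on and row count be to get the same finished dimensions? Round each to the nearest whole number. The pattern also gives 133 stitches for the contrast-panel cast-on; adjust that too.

Stitches: 234 × 25/22 = 265.91 → 266.
Rows: 845 × 36/31 = 981.29 → 981.
contrast-panel cast-on: 133 × 25/22 = 151.14 → 151.

Cast on 266 stitches; work 981 rows; contrast-panel cast-on 151 stitches.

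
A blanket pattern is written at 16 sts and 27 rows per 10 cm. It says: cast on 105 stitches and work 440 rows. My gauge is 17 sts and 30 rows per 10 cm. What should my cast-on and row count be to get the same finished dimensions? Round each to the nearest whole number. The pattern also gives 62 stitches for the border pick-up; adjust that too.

Cast on 112 stitches; work 489 rows; border pick-up 66 stitches.

Stitches: 105 × 17/16 = 111.56 → 112.
Rows: 440 × 30/27 = 488.89 → 489.
border pick-up: 62 × 17/16 = 65.88 → 66.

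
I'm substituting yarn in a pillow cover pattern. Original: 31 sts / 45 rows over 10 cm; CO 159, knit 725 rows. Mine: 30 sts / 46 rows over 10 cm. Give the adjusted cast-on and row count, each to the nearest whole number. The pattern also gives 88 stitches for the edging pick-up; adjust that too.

Cast on 154 stitches; work 741 rows; edging pick-up 85 stitches.

Stitches: 159 × 30/31 = 153.87 → 154.
Rows: 725 × 46/45 = 741.11 → 741.
edging pick-up: 88 × 30/31 = 85.16 → 85.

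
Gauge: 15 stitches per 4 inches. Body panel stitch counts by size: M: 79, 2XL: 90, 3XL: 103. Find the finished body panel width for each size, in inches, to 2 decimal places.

15/4 = 3.75 sts per in.
M: 79 / 3.75 = 21.067 → 21.07 in.
2XL: 90 / 3.75 = 24.000 → 24.00 in.
3XL: 103 / 3.75 = 27.467 → 27.47 in.

M 21.07 inches; 2XL 24.00 inches; 3XL 27.47 inches.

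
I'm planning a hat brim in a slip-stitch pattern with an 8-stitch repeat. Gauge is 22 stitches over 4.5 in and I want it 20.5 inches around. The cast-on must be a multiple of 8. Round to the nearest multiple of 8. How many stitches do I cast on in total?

CO 104 sts.

22 / 4.5 = 4.889 sts per inch.
20.5 × 4.889 = 100.22 sts.
Nearest multiple of 8: 104.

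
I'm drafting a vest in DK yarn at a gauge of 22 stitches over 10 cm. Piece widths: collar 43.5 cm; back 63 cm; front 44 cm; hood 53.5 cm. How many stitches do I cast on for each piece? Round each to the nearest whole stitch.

collar 96; back 139; front 97; hood 118.

Rate = 22/10 = 2.2 sts per cm.
collar: 43.5 × 2.2 = 95.70 → 96.
back: 63 × 2.2 = 138.60 → 139.
front: 44 × 2.2 = 96.80 → 97.
hood: 53.5 × 2.2 = 117.70 → 118.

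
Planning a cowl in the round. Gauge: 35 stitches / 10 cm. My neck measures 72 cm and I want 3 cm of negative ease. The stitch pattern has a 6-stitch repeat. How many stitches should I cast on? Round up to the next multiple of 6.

Cast on 246 stitches.

Finished = 72 − 3 = 69 cm.
35 / 10 = 3.5 sts/cm.
69 × 3.5 = 241.50 sts.
Next multiple of 6: 246.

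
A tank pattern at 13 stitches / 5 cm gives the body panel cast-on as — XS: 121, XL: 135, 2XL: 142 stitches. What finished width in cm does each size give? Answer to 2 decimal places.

13/5 = 2.6 sts per cm.
XS: 121 / 2.6 = 46.538 → 46.54 cm.
XL: 135 / 2.6 = 51.923 → 51.92 cm.
2XL: 142 / 2.6 = 54.615 → 54.62 cm.

XS 46.54 cm; XL 51.92 cm; 2XL 54.62 cm.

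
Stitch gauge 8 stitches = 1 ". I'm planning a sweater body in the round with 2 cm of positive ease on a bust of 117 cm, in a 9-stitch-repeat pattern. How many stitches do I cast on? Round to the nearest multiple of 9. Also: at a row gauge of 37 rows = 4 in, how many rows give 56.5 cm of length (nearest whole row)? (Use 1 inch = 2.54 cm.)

Finished = 117 + 2 = 119 cm.
119 cm × 1/2.54 = 46.85 inches.
8/1 = 8 sts per in; 46.85 × 8 = 374.80 sts.
Nearest multiple of 9 → 378.
56.5 cm = 22.24 inches; × 9.25 = 205.76 → 206 rows.

Cast on 378 stitches; work 206 rows.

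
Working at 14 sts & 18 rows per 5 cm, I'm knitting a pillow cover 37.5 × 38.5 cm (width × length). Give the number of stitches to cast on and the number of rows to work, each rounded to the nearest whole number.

Cast on 105 stitches and work 139 rows.

Stitch gauge = 14/5 = 2.8 sts/cm; 37.5 × 2.8 = 105.00 → 105 sts.
Row gauge = 18/5 = 3.6 rows/cm; 38.5 × 3.6 = 138.60 → 139 rows.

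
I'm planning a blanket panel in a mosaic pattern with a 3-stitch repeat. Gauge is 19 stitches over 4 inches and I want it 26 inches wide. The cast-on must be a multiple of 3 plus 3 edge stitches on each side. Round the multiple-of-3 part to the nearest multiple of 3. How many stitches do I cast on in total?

CO 123 sts.

19 / 4 = 4.75 sts per inch.
26 × 4.75 = 123.50 sts.
Less 6 edge sts → 117.50 for the repeat.
Nearest multiple of 3: 117.
Add back 6 edge sts → 123.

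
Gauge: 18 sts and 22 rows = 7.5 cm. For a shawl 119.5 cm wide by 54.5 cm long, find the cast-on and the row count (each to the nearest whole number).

Stitch gauge = 18/7.5 = 2.4 sts/cm; 119.5 × 2.4 = 286.80 → 287 sts.
Row gauge = 22/7.5 = 2.933 rows/cm; 54.5 × 2.933 = 159.87 → 160 rows.

Cast on 287 stitches and work 160 rows.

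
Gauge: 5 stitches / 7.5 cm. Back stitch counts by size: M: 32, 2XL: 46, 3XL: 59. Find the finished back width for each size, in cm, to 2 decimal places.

M 48.00 cm; 2XL 69.00 cm; 3XL 88.50 cm.

5/7.5 = 0.667 sts per cm.
M: 32 / 0.667 = 48.000 → 48.00 cm.
2XL: 46 / 0.667 = 69.000 → 69.00 cm.
3XL: 59 / 0.667 = 88.500 → 88.50 cm.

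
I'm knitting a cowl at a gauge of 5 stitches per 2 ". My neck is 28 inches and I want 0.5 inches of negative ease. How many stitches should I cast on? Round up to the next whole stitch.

69 stitches.

Finished = 28 − 0.5 = 27.5 in.
5 / 2 = 2.5 sts per inch.
27.50 × 2.5 = 68.75 sts.
→ 69 sts.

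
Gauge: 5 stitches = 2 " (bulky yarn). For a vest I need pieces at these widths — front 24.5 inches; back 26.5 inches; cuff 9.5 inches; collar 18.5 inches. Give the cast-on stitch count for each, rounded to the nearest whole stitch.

Rate = 5/2 = 2.5 sts per in.
front: 24.5 × 2.5 = 61.25 → 61.
back: 26.5 × 2.5 = 66.25 → 66.
cuff: 9.5 × 2.5 = 23.75 → 24.
collar: 18.5 × 2.5 = 46.25 → 46.

front 61; back 66; cuff 24; collar 46.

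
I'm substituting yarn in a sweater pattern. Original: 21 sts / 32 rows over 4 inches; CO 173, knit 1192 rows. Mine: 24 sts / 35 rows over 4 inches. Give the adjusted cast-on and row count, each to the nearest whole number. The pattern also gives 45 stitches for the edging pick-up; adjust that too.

Stitches: 173 × 24/21 = 197.71 → 198.
Rows: 1192 × 35/32 = 1303.75 → 1304.
edging pick-up: 45 × 24/21 = 51.43 → 51.

Cast on 198 stitches; work 1304 rows; edging pick-up 51 stitches.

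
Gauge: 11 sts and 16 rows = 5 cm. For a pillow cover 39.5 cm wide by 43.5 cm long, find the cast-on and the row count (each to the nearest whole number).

Stitch gauge = 11/5 = 2.2 sts/cm; 39.5 × 2.2 = 86.90 → 87 sts.
Row gauge = 16/5 = 3.2 rows/cm; 43.5 × 3.2 = 139.20 → 139 rows.

Cast on 87 stitches and work 139 rows.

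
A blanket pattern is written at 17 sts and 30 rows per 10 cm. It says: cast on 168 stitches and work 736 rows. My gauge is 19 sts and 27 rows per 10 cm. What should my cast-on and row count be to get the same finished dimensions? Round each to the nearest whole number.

Cast on 188 stitches; work 662 rows.

Stitches: 168 × 19/17 = 187.76 → 188.
Rows: 736 × 27/30 = 662.40 → 662.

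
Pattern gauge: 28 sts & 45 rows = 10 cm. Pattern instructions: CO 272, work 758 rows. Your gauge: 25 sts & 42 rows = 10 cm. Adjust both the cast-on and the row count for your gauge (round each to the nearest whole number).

Cast on 243 stitches; work 707 rows.

Stitches: 272 × 25/28 = 242.86 → 243.
Rows: 758 × 42/45 = 707.47 → 707.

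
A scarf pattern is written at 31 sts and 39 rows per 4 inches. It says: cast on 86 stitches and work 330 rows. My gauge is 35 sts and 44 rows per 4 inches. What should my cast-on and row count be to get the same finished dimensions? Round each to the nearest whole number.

Cast on 97 stitches; work 372 rows.

Stitches: 86 × 35/31 = 97.10 → 97.
Rows: 330 × 44/39 = 372.31 → 372.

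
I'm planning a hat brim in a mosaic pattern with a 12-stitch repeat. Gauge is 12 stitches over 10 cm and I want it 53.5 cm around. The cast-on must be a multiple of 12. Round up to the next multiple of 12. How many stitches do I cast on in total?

72 stitches.

12 / 10 = 1.2 sts per cm.
53.5 × 1.2 = 64.20 sts.
Next multiple of 12: 72.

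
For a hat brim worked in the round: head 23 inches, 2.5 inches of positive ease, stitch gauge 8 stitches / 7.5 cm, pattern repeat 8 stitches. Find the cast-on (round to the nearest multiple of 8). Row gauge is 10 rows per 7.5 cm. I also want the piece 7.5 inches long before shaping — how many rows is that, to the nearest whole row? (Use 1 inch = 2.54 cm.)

Cast on 72 stitches; work 25 rows.

Finished = 23 + 2.5 = 25.5 inches.
25.5 inches × 2.54 = 64.77 cm.
8/7.5 = 1.067 sts per cm; 64.77 × 1.067 = 69.09 sts.
Nearest multiple of 8 → 72.
7.5 inches = 19.05 cm; × 1.333 = 25.40 → 25 rows.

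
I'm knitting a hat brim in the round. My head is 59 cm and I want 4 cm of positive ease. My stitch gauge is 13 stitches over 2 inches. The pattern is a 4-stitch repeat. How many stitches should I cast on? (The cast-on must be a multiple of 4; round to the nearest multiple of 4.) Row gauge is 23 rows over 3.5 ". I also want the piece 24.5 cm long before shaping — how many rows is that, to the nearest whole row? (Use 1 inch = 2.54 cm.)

Cast on 160 stitches; work 63 rows.

Finished = 59 + 4 = 63 cm.
63 cm × 1/2.54 = 24.80 inches.
13/2 = 6.5 sts per in; 24.80 × 6.5 = 161.22 sts.
Nearest multiple of 4 → 160.
24.5 cm = 9.65 inches; × 6.571 = 63.39 → 63 rows.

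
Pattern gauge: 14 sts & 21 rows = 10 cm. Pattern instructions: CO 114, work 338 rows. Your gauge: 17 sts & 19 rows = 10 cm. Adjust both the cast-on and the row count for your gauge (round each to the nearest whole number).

Cast on 138 stitches; work 306 rows.

Stitches: 114 × 17/14 = 138.43 → 138.
Rows: 338 × 19/21 = 305.81 → 306.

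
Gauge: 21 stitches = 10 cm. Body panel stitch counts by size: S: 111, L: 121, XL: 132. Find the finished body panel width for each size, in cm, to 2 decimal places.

21/10 = 2.1 sts per cm.
S: 111 / 2.1 = 52.857 → 52.86 cm.
L: 121 / 2.1 = 57.619 → 57.62 cm.
XL: 132 / 2.1 = 62.857 → 62.86 cm.

S 52.86 cm; L 57.62 cm; XL 62.86 cm.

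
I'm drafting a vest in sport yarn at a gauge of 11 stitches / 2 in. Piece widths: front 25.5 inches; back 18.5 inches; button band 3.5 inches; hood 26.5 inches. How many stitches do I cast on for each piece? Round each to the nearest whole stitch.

Rate = 11/2 = 5.5 sts per in.
front: 25.5 × 5.5 = 140.25 → 140.
back: 18.5 × 5.5 = 101.75 → 102.
button band: 3.5 × 5.5 = 19.25 → 19.
hood: 26.5 × 5.5 = 145.75 → 146.

front 140; back 102; button band 19; hood 146.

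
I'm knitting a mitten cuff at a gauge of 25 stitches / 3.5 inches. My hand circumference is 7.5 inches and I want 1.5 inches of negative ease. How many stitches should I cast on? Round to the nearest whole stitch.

43 stitches.

Finished = 7.5 − 1.5 = 6 in.
25 / 3.5 = 7.143 sts per inch.
6.00 × 7.143 = 42.86 sts.
→ 43 sts.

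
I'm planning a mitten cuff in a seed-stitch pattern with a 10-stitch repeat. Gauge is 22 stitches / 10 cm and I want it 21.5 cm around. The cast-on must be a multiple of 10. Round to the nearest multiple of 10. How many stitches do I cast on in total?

CO 50 sts.

22 / 10 = 2.2 sts per cm.
21.5 × 2.2 = 47.30 sts.
Nearest multiple of 10: 50.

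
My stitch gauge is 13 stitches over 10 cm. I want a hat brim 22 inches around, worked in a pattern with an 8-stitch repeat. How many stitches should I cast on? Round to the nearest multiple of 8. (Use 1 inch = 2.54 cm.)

CO 72 sts.

22 in = 22 × 2.54 = 55.88 cm.
13 / 10 = 1.3 sts/cm.
55.88 × 1.3 = 72.64 sts.
→ 72.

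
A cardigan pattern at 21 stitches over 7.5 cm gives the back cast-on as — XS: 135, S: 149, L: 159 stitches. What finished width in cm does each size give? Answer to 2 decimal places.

XS 48.21 cm; S 53.21 cm; L 56.79 cm.

21/7.5 = 2.8 sts per cm.
XS: 135 / 2.8 = 48.214 → 48.21 cm.
S: 149 / 2.8 = 53.214 → 53.21 cm.
L: 159 / 2.8 = 56.786 → 56.79 cm.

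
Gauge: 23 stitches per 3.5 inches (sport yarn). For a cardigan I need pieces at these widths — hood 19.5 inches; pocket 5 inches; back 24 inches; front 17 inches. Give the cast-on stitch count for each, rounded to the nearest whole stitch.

hood 128; pocket 33; back 158; front 112.

Rate = 23/3.5 = 6.571 sts per in.
hood: 19.5 × 6.571 = 128.14 → 128.
pocket: 5 × 6.571 = 32.86 → 33.
back: 24 × 6.571 = 157.71 → 158.
front: 17 × 6.571 = 111.71 → 112.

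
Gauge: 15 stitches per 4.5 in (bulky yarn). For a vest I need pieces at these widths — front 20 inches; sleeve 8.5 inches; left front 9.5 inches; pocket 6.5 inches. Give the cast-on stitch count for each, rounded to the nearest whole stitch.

front 67; sleeve 28; left front 32; pocket 22.

Rate = 15/4.5 = 3.333 sts per in.
front: 20 × 3.333 = 66.67 → 67.
sleeve: 8.5 × 3.333 = 28.33 → 28.
left front: 9.5 × 3.333 = 31.67 → 32.
pocket: 6.5 × 3.333 = 21.67 → 22.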